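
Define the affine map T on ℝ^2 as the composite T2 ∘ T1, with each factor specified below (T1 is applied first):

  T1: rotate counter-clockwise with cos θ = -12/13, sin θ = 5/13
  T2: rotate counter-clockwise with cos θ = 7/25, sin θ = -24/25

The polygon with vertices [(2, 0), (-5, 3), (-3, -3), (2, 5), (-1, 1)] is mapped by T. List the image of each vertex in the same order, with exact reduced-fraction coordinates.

image vertices: (72/325, 646/325), (-1149/325, -1507/325), (861/325, -1077/325), (-1543/325, 826/325), (-359/325, -287/325)

T1 rotate counter-clockwise with cos θ = -12/13, sin θ = 5/13: (2, 0) → (-24/13, 10/13); (-5, 3) → (45/13, -61/13); (-3, -3) → (51/13, 21/13); (2, 5) → (-49/13, -50/13); (-1, 1) → (7/13, -17/13)
T2 rotate counter-clockwise with cos θ = 7/25, sin θ = -24/25: (-24/13, 10/13) → (72/325, 646/325); (45/13, -61/13) → (-1149/325, -1507/325); (51/13, 21/13) → (861/325, -1077/325); (-49/13, -50/13) → (-1543/325, 826/325); (7/13, -17/13) → (-359/325, -287/325)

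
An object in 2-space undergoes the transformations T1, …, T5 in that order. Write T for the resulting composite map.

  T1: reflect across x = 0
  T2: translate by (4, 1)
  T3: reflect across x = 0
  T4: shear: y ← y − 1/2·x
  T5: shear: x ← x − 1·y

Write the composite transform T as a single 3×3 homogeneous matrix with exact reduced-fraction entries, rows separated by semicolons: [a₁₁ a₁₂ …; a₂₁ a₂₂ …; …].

T = [3/2 -1 -7; -1/2 1 3; 0 0 1]

T1 = [-1 0 0; 0 1 0; 0 0 1]
T2·T1 = [-1 0 4; 0 1 1; 0 0 1]
T3·…·T1 = [1 0 -4; 0 1 1; 0 0 1]
T4·…·T1 = [1 0 -4; -1/2 1 3; 0 0 1]
T5·…·T1 = [3/2 -1 -7; -1/2 1 3; 0 0 1]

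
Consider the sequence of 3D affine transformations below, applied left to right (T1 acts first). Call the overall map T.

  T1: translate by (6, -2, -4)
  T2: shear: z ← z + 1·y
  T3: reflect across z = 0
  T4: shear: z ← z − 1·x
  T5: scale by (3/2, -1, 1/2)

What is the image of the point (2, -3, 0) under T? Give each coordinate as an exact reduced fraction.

T1 translate by (6, -2, -4): (2, -3, 0) → (8, -5, -4)
T2 shear: z ← z + 1·y: (8, -5, -4) → (8, -5, -9)
T3 reflect across z = 0: (8, -5, -9) → (8, -5, 9)
T4 shear: z ← z − 1·x: (8, -5, 9) → (8, -5, 1)
T5 scale by (3/2, -1, 1/2): (8, -5, 1) → (12, 5, 1/2)

T(p) = (12, 5, 1/2)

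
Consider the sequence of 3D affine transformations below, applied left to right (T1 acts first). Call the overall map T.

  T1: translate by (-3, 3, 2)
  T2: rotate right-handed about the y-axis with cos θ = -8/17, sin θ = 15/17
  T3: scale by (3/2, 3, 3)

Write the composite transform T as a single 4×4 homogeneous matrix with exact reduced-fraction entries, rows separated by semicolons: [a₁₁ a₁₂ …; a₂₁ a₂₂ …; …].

T = [-12/17 0 45/34 81/17; 0 3 0 9; -45/17 0 -24/17 87/17; 0 0 0 1]

T1 = [1 0 0 -3; 0 1 0 3; 0 0 1 2; 0 0 0 1]
T2·T1 = [-8/17 0 15/17 54/17; 0 1 0 3; -15/17 0 -8/17 29/17; 0 0 0 1]
T3·…·T1 = [-12/17 0 45/34 81/17; 0 3 0 9; -45/17 0 -24/17 87/17; 0 0 0 1]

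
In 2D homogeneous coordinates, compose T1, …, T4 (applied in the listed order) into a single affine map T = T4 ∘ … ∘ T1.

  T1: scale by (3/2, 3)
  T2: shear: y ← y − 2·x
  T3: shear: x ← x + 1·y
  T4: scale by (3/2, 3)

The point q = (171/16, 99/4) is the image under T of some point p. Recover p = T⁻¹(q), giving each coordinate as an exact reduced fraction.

p = (-3/4, 2)

T1 = [3/2 0 0; 0 3 0; 0 0 1]
T2·T1 = [3/2 0 0; -3 3 0; 0 0 1]
T3·…·T1 = [-3/2 3 0; -3 3 0; 0 0 1]
T4·…·T1 = [-9/4 9/2 0; -9 9 0; 0 0 1]
det M = 81/4; M⁻¹ = [4/9 -2/9 0; 4/9 -1/9 0; 0 0 1]
M⁻¹ · (171/16, 99/4)ᵀ = (-3/4, 2)ᵀ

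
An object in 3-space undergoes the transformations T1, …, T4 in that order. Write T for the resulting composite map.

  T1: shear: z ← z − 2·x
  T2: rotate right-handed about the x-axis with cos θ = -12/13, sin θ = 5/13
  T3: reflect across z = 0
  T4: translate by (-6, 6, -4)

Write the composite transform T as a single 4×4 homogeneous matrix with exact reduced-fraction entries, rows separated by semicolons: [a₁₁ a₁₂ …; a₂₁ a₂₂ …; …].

T = [1 0 0 -6; 10/13 -12/13 -5/13 6; -24/13 -5/13 12/13 -4; 0 0 0 1]

T1 = [1 0 0 0; 0 1 0 0; -2 0 1 0; 0 0 0 1]
T2·T1 = [1 0 0 0; 10/13 -12/13 -5/13 0; 24/13 5/13 -12/13 0; 0 0 0 1]
T3·…·T1 = [1 0 0 0; 10/13 -12/13 -5/13 0; -24/13 -5/13 12/13 0; 0 0 0 1]
T4·…·T1 = [1 0 0 -6; 10/13 -12/13 -5/13 6; -24/13 -5/13 12/13 -4; 0 0 0 1]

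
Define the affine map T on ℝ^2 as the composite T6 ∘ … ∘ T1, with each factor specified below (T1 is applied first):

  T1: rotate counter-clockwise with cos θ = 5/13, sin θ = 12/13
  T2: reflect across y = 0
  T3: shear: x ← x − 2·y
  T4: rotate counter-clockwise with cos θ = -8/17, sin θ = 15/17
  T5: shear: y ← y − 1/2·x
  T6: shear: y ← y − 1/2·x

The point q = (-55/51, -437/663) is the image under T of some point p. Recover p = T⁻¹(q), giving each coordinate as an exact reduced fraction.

T1 = [5/13 -12/13 0; 12/13 5/13 0; 0 0 1]
T2·T1 = [5/13 -12/13 0; -12/13 -5/13 0; 0 0 1]
T3·…·T1 = [29/13 -2/13 0; -12/13 -5/13 0; 0 0 1]
T4·…·T1 = [-4/17 7/17 0; 531/221 10/221 0; 0 0 1]
T5·…·T1 = [-4/17 7/17 0; 557/221 -71/442 0; 0 0 1]
T6·…·T1 = [-4/17 7/17 0; 583/221 -81/221 0; 0 0 1]
det M = -1; M⁻¹ = [81/221 7/17 0; 583/221 4/17 0; 0 0 1]
M⁻¹ · (-55/51, -437/663)ᵀ = (-2/3, -3)ᵀ

p = (-2/3, -3)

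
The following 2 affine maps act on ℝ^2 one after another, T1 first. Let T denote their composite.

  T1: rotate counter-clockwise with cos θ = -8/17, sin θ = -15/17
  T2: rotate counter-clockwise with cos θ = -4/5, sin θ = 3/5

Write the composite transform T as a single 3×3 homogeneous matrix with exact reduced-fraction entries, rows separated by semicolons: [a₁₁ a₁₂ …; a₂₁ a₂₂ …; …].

T = [77/85 -36/85 0; 36/85 77/85 0; 0 0 1]

T1 = [-8/17 15/17 0; -15/17 -8/17 0; 0 0 1]
T2·T1 = [77/85 -36/85 0; 36/85 77/85 0; 0 0 1]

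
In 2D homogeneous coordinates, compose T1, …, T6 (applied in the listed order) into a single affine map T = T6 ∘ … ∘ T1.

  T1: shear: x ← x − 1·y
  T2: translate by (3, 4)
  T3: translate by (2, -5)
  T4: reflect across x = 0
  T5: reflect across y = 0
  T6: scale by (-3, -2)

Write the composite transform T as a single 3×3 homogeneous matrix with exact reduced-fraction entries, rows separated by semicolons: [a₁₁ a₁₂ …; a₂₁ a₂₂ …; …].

T1 = [1 -1 0; 0 1 0; 0 0 1]
T2·T1 = [1 -1 3; 0 1 4; 0 0 1]
T3·…·T1 = [1 -1 5; 0 1 -1; 0 0 1]
T4·…·T1 = [-1 1 -5; 0 1 -1; 0 0 1]
T5·…·T1 = [-1 1 -5; 0 -1 1; 0 0 1]
T6·…·T1 = [3 -3 15; 0 2 -2; 0 0 1]

T = [3 -3 15; 0 2 -2; 0 0 1]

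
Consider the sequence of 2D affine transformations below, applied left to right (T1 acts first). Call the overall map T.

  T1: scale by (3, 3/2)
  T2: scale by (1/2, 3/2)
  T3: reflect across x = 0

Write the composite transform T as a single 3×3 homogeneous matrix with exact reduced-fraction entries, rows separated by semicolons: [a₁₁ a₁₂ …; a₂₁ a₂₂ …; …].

T = [-3/2 0 0; 0 9/4 0; 0 0 1]

T1 = [3 0 0; 0 3/2 0; 0 0 1]
T2·T1 = [3/2 0 0; 0 9/4 0; 0 0 1]
T3·…·T1 = [-3/2 0 0; 0 9/4 0; 0 0 1]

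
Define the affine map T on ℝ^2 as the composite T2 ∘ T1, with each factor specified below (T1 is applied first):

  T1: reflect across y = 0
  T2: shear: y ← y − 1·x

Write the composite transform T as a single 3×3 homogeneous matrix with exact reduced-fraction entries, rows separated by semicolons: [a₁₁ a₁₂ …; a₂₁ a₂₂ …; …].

T = [1 0 0; -1 -1 0; 0 0 1]

T1 = [1 0 0; 0 -1 0; 0 0 1]
T2·T1 = [1 0 0; -1 -1 0; 0 0 1]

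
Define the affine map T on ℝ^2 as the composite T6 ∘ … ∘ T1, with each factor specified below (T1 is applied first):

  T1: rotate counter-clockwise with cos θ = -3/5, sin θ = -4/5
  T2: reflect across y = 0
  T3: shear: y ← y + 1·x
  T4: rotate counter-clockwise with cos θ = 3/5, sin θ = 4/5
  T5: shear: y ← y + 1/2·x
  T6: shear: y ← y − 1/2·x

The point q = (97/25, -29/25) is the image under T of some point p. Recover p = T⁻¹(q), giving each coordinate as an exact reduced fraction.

p = (-5, -2)

T1 = [-3/5 4/5 0; -4/5 -3/5 0; 0 0 1]
T2·T1 = [-3/5 4/5 0; 4/5 3/5 0; 0 0 1]
T3·…·T1 = [-3/5 4/5 0; 1/5 7/5 0; 0 0 1]
T4·…·T1 = [-13/25 -16/25 0; -9/25 37/25 0; 0 0 1]
T5·…·T1 = [-13/25 -16/25 0; -31/50 29/25 0; 0 0 1]
T6·…·T1 = [-13/25 -16/25 0; -9/25 37/25 0; 0 0 1]
det M = -1; M⁻¹ = [-37/25 -16/25 0; -9/25 13/25 0; 0 0 1]
M⁻¹ · (97/25, -29/25)ᵀ = (-5, -2)ᵀ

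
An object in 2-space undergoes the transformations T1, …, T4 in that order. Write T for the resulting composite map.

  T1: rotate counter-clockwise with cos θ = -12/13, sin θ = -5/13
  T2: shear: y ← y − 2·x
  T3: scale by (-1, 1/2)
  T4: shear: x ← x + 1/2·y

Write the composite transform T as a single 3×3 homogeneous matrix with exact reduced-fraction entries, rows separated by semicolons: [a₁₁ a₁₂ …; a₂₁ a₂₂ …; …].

T = [67/52 -21/26 0; 19/26 -11/13 0; 0 0 1]

T1 = [-12/13 5/13 0; -5/13 -12/13 0; 0 0 1]
T2·T1 = [-12/13 5/13 0; 19/13 -22/13 0; 0 0 1]
T3·…·T1 = [12/13 -5/13 0; 19/26 -11/13 0; 0 0 1]
T4·…·T1 = [67/52 -21/26 0; 19/26 -11/13 0; 0 0 1]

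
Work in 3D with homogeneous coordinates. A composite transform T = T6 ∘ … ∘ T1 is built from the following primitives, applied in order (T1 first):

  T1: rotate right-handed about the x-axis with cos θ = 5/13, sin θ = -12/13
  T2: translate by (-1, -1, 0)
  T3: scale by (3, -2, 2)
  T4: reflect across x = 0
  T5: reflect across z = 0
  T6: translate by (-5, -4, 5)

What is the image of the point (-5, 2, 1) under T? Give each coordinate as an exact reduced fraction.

T(p) = (13, -70/13, 103/13)

T1 rotate right-handed about the x-axis with cos θ = 5/13, sin θ = -12/13: (-5, 2, 1) → (-5, 22/13, -19/13)
T2 translate by (-1, -1, 0): (-5, 22/13, -19/13) → (-6, 9/13, -19/13)
T3 scale by (3, -2, 2): (-6, 9/13, -19/13) → (-18, -18/13, -38/13)
T4 reflect across x = 0: (-18, -18/13, -38/13) → (18, -18/13, -38/13)
T5 reflect across z = 0: (18, -18/13, -38/13) → (18, -18/13, 38/13)
T6 translate by (-5, -4, 5): (18, -18/13, 38/13) → (13, -70/13, 103/13)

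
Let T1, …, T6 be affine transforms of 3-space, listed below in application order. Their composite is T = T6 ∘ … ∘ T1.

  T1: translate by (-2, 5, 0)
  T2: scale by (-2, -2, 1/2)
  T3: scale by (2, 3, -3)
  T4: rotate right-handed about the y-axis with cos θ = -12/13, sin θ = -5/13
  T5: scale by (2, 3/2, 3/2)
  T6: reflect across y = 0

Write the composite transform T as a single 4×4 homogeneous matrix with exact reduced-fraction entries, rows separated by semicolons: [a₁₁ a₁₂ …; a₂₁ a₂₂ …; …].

T1 = [1 0 0 -2; 0 1 0 5; 0 0 1 0; 0 0 0 1]
T2·T1 = [-2 0 0 4; 0 -2 0 -10; 0 0 1/2 0; 0 0 0 1]
T3·…·T1 = [-4 0 0 8; 0 -6 0 -30; 0 0 -3/2 0; 0 0 0 1]
T4·…·T1 = [48/13 0 15/26 -96/13; 0 -6 0 -30; -20/13 0 18/13 40/13; 0 0 0 1]
T5·…·T1 = [96/13 0 15/13 -192/13; 0 -9 0 -45; -30/13 0 27/13 60/13; 0 0 0 1]
T6·…·T1 = [96/13 0 15/13 -192/13; 0 9 0 45; -30/13 0 27/13 60/13; 0 0 0 1]

T = [96/13 0 15/13 -192/13; 0 9 0 45; -30/13 0 27/13 60/13; 0 0 0 1]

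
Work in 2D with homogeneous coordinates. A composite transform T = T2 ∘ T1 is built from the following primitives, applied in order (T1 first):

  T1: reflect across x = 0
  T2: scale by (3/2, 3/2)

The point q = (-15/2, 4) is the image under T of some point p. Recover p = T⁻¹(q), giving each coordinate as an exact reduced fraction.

T1 = [-1 0 0; 0 1 0; 0 0 1]
T2·T1 = [-3/2 0 0; 0 3/2 0; 0 0 1]
det M = -9/4; M⁻¹ = [-2/3 0 0; 0 2/3 0; 0 0 1]
M⁻¹ · (-15/2, 4)ᵀ = (5, 8/3)ᵀ

p = (5, 8/3)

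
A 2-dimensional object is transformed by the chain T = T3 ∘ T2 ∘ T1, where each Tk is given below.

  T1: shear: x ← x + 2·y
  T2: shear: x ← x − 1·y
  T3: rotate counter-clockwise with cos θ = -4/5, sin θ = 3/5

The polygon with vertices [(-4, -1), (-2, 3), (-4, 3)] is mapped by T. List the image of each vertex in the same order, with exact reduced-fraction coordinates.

image vertices: (23/5, -11/5), (-13/5, -9/5), (-1, -3)

T1 shear: x ← x + 2·y: (-4, -1) → (-6, -1); (-2, 3) → (4, 3); (-4, 3) → (2, 3)
T2 shear: x ← x − 1·y: (-6, -1) → (-5, -1); (4, 3) → (1, 3); (2, 3) → (-1, 3)
T3 rotate counter-clockwise with cos θ = -4/5, sin θ = 3/5: (-5, -1) → (23/5, -11/5); (1, 3) → (-13/5, -9/5); (-1, 3) → (-1, -3)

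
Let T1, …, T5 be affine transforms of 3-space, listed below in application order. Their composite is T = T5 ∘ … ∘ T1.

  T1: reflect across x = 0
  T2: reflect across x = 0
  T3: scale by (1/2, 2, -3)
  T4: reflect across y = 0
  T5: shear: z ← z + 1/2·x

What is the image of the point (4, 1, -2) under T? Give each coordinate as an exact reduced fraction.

T(p) = (2, -2, 7)

T1 reflect across x = 0: (4, 1, -2) → (-4, 1, -2)
T2 reflect across x = 0: (-4, 1, -2) → (4, 1, -2)
T3 scale by (1/2, 2, -3): (4, 1, -2) → (2, 2, 6)
T4 reflect across y = 0: (2, 2, 6) → (2, -2, 6)
T5 shear: z ← z + 1/2·x: (2, -2, 6) → (2, -2, 7)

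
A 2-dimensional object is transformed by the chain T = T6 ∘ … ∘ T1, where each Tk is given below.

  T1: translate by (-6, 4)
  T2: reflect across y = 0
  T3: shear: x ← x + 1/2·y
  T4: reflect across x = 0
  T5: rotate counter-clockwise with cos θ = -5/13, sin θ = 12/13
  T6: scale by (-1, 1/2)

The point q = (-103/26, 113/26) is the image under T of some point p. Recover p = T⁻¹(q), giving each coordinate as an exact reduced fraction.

T1 = [1 0 -6; 0 1 4; 0 0 1]
T2·T1 = [1 0 -6; 0 -1 -4; 0 0 1]
T3·…·T1 = [1 -1/2 -8; 0 -1 -4; 0 0 1]
T4·…·T1 = [-1 1/2 8; 0 -1 -4; 0 0 1]
T5·…·T1 = [5/13 19/26 8/13; -12/13 11/13 116/13; 0 0 1]
T6·…·T1 = [-5/13 -19/26 -8/13; -6/13 11/26 58/13; 0 0 1]
det M = -1/2; M⁻¹ = [-11/13 -19/13 6; -12/13 10/13 -4; 0 0 1]
M⁻¹ · (-103/26, 113/26)ᵀ = (3, 3)ᵀ

p = (3, 3)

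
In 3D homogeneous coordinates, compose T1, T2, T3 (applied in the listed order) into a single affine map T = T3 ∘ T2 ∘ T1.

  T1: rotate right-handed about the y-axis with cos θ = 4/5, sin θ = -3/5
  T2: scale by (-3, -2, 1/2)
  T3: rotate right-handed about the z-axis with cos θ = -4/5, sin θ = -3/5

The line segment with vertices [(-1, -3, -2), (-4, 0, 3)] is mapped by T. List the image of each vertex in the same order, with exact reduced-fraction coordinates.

T1 rotate right-handed about the y-axis with cos θ = 4/5, sin θ = -3/5: (-1, -3, -2) → (2/5, -3, -11/5); (-4, 0, 3) → (-5, 0, 0)
T2 scale by (-3, -2, 1/2): (2/5, -3, -11/5) → (-6/5, 6, -11/10); (-5, 0, 0) → (15, 0, 0)
T3 rotate right-handed about the z-axis with cos θ = -4/5, sin θ = -3/5: (-6/5, 6, -11/10) → (114/25, -102/25, -11/10); (15, 0, 0) → (-12, -9, 0)

image vertices: (114/25, -102/25, -11/10), (-12, -9, 0)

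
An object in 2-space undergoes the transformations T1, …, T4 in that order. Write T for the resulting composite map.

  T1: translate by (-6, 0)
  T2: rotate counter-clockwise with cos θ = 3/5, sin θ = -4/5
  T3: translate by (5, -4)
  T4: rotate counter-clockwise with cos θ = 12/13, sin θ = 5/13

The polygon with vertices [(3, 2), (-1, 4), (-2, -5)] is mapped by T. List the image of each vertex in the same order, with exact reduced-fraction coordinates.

T1 translate by (-6, 0): (3, 2) → (-3, 2); (-1, 4) → (-7, 4); (-2, -5) → (-8, -5)
T2 rotate counter-clockwise with cos θ = 3/5, sin θ = -4/5: (-3, 2) → (-1/5, 18/5); (-7, 4) → (-1, 8); (-8, -5) → (-44/5, 17/5)
T3 translate by (5, -4): (-1/5, 18/5) → (24/5, -2/5); (-1, 8) → (4, 4); (-44/5, 17/5) → (-19/5, -3/5)
T4 rotate counter-clockwise with cos θ = 12/13, sin θ = 5/13: (24/5, -2/5) → (298/65, 96/65); (4, 4) → (28/13, 68/13); (-19/5, -3/5) → (-213/65, -131/65)

image vertices: (298/65, 96/65), (28/13, 68/13), (-213/65, -131/65)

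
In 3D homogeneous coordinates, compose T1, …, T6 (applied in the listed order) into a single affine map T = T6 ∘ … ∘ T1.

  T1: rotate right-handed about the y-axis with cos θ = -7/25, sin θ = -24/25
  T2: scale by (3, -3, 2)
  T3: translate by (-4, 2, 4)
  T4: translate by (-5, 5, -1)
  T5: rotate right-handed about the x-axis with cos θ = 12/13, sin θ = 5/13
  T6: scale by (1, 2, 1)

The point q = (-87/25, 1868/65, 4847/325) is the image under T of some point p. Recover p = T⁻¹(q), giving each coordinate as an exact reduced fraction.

p = (2, -4, -5/2)

T1 = [-7/25 0 -24/25 0; 0 1 0 0; 24/25 0 -7/25 0; 0 0 0 1]
T2·T1 = [-21/25 0 -72/25 0; 0 -3 0 0; 48/25 0 -14/25 0; 0 0 0 1]
T3·…·T1 = [-21/25 0 -72/25 -4; 0 -3 0 2; 48/25 0 -14/25 4; 0 0 0 1]
T4·…·T1 = [-21/25 0 -72/25 -9; 0 -3 0 7; 48/25 0 -14/25 3; 0 0 0 1]
T5·…·T1 = [-21/25 0 -72/25 -9; -48/65 -36/13 14/65 69/13; 576/325 -15/13 -168/325 71/13; 0 0 0 1]
T6·…·T1 = [-21/25 0 -72/25 -9; -96/65 -72/13 28/65 138/13; 576/325 -15/13 -168/325 71/13; 0 0 0 1]
det M = -36; M⁻¹ = [-7/75 -6/65 144/325 -57/25; 0 -2/13 -5/39 7/3; -8/25 7/260 -42/325 -123/50; 0 0 0 1]
M⁻¹ · (-87/25, 1868/65, 4847/325)ᵀ = (2, -4, -5/2)ᵀ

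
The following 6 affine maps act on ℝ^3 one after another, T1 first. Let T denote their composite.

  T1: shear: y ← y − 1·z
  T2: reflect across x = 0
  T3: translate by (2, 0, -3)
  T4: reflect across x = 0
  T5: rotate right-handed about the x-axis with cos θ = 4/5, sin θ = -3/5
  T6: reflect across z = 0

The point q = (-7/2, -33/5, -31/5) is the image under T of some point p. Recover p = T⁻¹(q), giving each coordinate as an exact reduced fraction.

T1 = [1 0 0 0; 0 1 -1 0; 0 0 1 0; 0 0 0 1]
T2·T1 = [-1 0 0 0; 0 1 -1 0; 0 0 1 0; 0 0 0 1]
T3·…·T1 = [-1 0 0 2; 0 1 -1 0; 0 0 1 -3; 0 0 0 1]
T4·…·T1 = [1 0 0 -2; 0 1 -1 0; 0 0 1 -3; 0 0 0 1]
T5·…·T1 = [1 0 0 -2; 0 4/5 -1/5 -9/5; 0 -3/5 7/5 -12/5; 0 0 0 1]
T6·…·T1 = [1 0 0 -2; 0 4/5 -1/5 -9/5; 0 3/5 -7/5 12/5; 0 0 0 1]
det M = -1; M⁻¹ = [1 0 0 2; 0 7/5 -1/5 3; 0 3/5 -4/5 3; 0 0 0 1]
M⁻¹ · (-7/2, -33/5, -31/5)ᵀ = (-3/2, -5, 4)ᵀ

p = (-3/2, -5, 4)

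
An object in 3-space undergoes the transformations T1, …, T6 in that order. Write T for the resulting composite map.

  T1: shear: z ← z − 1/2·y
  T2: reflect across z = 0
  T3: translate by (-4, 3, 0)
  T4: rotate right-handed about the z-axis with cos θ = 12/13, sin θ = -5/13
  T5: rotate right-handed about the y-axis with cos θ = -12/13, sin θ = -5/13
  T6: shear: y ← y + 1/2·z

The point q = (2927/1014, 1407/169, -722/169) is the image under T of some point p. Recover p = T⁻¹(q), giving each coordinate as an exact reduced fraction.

T1 = [1 0 0 0; 0 1 0 0; 0 -1/2 1 0; 0 0 0 1]
T2·T1 = [1 0 0 0; 0 1 0 0; 0 1/2 -1 0; 0 0 0 1]
T3·…·T1 = [1 0 0 -4; 0 1 0 3; 0 1/2 -1 0; 0 0 0 1]
T4·…·T1 = [12/13 5/13 0 -33/13; -5/13 12/13 0 56/13; 0 1/2 -1 0; 0 0 0 1]
T5·…·T1 = [-144/169 -185/338 5/13 396/169; -5/13 12/13 0 56/13; 60/169 -53/169 12/13 -165/169; 0 0 0 1]
T6·…·T1 = [-144/169 -185/338 5/13 396/169; -35/169 259/338 6/13 1291/338; 60/169 -53/169 12/13 -165/169; 0 0 0 1]
det M = -1; M⁻¹ = [-144/169 -5/13 185/338 4; -60/169 12/13 -53/169 -3; 35/169 6/13 259/338 -3/2; 0 0 0 1]
M⁻¹ · (2927/1014, 1407/169, -722/169)ᵀ = (-4, 5, -1/3)ᵀ

p = (-4, 5, -1/3)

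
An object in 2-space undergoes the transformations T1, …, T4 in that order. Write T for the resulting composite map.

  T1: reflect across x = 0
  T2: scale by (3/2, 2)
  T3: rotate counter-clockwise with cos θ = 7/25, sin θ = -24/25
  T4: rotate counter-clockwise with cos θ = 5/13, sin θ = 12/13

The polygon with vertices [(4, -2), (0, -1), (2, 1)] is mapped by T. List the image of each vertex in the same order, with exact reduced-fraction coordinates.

image vertices: (-2082/325, -1076/325), (-72/325, -646/325), (-69/25, 58/25)

T1 reflect across x = 0: (4, -2) → (-4, -2); (0, -1) → (0, -1); (2, 1) → (-2, 1)
T2 scale by (3/2, 2): (-4, -2) → (-6, -4); (0, -1) → (0, -2); (-2, 1) → (-3, 2)
T3 rotate counter-clockwise with cos θ = 7/25, sin θ = -24/25: (-6, -4) → (-138/25, 116/25); (0, -2) → (-48/25, -14/25); (-3, 2) → (27/25, 86/25)
T4 rotate counter-clockwise with cos θ = 5/13, sin θ = 12/13: (-138/25, 116/25) → (-2082/325, -1076/325); (-48/25, -14/25) → (-72/325, -646/325); (27/25, 86/25) → (-69/25, 58/25)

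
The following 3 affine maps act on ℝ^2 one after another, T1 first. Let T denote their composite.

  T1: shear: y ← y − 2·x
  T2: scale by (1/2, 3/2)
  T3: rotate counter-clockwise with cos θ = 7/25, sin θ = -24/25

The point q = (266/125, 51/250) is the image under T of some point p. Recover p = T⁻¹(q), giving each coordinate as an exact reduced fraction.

p = (4/5, 3)

T1 = [1 0 0; -2 1 0; 0 0 1]
T2·T1 = [1/2 0 0; -3 3/2 0; 0 0 1]
T3·…·T1 = [-137/50 36/25 0; -33/25 21/50 0; 0 0 1]
det M = 3/4; M⁻¹ = [14/25 -48/25 0; 44/25 -274/75 0; 0 0 1]
M⁻¹ · (266/125, 51/250)ᵀ = (4/5, 3)ᵀ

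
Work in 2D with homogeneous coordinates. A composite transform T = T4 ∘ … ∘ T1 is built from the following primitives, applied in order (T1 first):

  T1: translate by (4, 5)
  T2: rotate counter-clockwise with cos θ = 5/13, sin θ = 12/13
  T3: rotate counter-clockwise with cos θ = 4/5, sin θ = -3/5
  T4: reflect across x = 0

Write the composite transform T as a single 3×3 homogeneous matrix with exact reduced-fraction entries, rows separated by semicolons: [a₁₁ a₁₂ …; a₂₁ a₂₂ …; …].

T = [-56/65 33/65 -59/65; 33/65 56/65 412/65; 0 0 1]

T1 = [1 0 4; 0 1 5; 0 0 1]
T2·T1 = [5/13 -12/13 -40/13; 12/13 5/13 73/13; 0 0 1]
T3·…·T1 = [56/65 -33/65 59/65; 33/65 56/65 412/65; 0 0 1]
T4·…·T1 = [-56/65 33/65 -59/65; 33/65 56/65 412/65; 0 0 1]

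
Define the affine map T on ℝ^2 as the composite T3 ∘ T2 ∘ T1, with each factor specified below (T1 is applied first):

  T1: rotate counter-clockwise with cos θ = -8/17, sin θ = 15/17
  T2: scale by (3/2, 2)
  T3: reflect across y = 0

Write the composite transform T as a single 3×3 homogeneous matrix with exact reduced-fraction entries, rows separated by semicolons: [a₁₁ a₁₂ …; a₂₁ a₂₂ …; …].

T = [-12/17 -45/34 0; -30/17 16/17 0; 0 0 1]

T1 = [-8/17 -15/17 0; 15/17 -8/17 0; 0 0 1]
T2·T1 = [-12/17 -45/34 0; 30/17 -16/17 0; 0 0 1]
T3·…·T1 = [-12/17 -45/34 0; -30/17 16/17 0; 0 0 1]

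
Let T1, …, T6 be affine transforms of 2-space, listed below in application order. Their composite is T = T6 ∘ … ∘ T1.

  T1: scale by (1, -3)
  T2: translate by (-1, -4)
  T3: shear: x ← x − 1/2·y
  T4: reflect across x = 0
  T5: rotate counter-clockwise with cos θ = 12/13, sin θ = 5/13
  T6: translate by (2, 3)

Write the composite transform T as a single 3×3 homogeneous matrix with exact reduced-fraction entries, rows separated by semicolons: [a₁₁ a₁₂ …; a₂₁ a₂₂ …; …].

T1 = [1 0 0; 0 -3 0; 0 0 1]
T2·T1 = [1 0 -1; 0 -3 -4; 0 0 1]
T3·…·T1 = [1 3/2 1; 0 -3 -4; 0 0 1]
T4·…·T1 = [-1 -3/2 -1; 0 -3 -4; 0 0 1]
T5·…·T1 = [-12/13 -3/13 8/13; -5/13 -87/26 -53/13; 0 0 1]
T6·…·T1 = [-12/13 -3/13 34/13; -5/13 -87/26 -14/13; 0 0 1]

T = [-12/13 -3/13 34/13; -5/13 -87/26 -14/13; 0 0 1]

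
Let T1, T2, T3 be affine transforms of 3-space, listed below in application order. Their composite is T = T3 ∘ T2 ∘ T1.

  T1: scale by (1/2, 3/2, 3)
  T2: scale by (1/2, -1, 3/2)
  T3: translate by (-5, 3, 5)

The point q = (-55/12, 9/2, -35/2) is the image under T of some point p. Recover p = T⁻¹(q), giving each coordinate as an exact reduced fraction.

T1 = [1/2 0 0 0; 0 3/2 0 0; 0 0 3 0; 0 0 0 1]
T2·T1 = [1/4 0 0 0; 0 -3/2 0 0; 0 0 9/2 0; 0 0 0 1]
T3·…·T1 = [1/4 0 0 -5; 0 -3/2 0 3; 0 0 9/2 5; 0 0 0 1]
det M = -27/16; M⁻¹ = [4 0 0 20; 0 -2/3 0 2; 0 0 2/9 -10/9; 0 0 0 1]
M⁻¹ · (-55/12, 9/2, -35/2)ᵀ = (5/3, -1, -5)ᵀ

p = (5/3, -1, -5)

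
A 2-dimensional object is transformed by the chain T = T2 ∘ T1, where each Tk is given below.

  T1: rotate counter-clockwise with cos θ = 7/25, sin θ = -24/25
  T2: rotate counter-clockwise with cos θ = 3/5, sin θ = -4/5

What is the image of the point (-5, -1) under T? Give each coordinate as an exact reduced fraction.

T(p) = (11/5, 23/5)

T1 rotate counter-clockwise with cos θ = 7/25, sin θ = -24/25: (-5, -1) → (-59/25, 113/25)
T2 rotate counter-clockwise with cos θ = 3/5, sin θ = -4/5: (-59/25, 113/25) → (11/5, 23/5)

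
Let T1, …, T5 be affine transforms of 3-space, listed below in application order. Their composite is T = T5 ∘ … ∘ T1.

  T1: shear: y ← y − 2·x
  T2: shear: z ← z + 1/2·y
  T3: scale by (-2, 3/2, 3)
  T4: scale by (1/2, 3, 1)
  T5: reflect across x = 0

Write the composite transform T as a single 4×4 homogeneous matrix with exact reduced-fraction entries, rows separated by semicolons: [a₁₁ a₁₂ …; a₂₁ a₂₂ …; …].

T = [1 0 0 0; -9 9/2 0 0; -3 3/2 3 0; 0 0 0 1]

T1 = [1 0 0 0; -2 1 0 0; 0 0 1 0; 0 0 0 1]
T2·T1 = [1 0 0 0; -2 1 0 0; -1 1/2 1 0; 0 0 0 1]
T3·…·T1 = [-2 0 0 0; -3 3/2 0 0; -3 3/2 3 0; 0 0 0 1]
T4·…·T1 = [-1 0 0 0; -9 9/2 0 0; -3 3/2 3 0; 0 0 0 1]
T5·…·T1 = [1 0 0 0; -9 9/2 0 0; -3 3/2 3 0; 0 0 0 1]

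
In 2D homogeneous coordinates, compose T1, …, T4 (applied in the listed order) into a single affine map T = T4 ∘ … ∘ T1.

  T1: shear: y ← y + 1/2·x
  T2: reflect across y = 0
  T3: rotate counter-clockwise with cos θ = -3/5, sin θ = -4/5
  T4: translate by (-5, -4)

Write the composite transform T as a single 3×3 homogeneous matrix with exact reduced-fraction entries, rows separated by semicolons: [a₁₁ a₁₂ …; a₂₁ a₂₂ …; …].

T1 = [1 0 0; 1/2 1 0; 0 0 1]
T2·T1 = [1 0 0; -1/2 -1 0; 0 0 1]
T3·…·T1 = [-1 -4/5 0; -1/2 3/5 0; 0 0 1]
T4·…·T1 = [-1 -4/5 -5; -1/2 3/5 -4; 0 0 1]

T = [-1 -4/5 -5; -1/2 3/5 -4; 0 0 1]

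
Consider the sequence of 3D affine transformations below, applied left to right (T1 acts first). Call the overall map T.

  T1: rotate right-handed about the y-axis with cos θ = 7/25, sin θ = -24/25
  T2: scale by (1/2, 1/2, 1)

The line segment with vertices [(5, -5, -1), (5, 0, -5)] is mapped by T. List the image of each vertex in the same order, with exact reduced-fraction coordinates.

T1 rotate right-handed about the y-axis with cos θ = 7/25, sin θ = -24/25: (5, -5, -1) → (59/25, -5, 113/25); (5, 0, -5) → (31/5, 0, 17/5)
T2 scale by (1/2, 1/2, 1): (59/25, -5, 113/25) → (59/50, -5/2, 113/25); (31/5, 0, 17/5) → (31/10, 0, 17/5)

image vertices: (59/50, -5/2, 113/25), (31/10, 0, 17/5)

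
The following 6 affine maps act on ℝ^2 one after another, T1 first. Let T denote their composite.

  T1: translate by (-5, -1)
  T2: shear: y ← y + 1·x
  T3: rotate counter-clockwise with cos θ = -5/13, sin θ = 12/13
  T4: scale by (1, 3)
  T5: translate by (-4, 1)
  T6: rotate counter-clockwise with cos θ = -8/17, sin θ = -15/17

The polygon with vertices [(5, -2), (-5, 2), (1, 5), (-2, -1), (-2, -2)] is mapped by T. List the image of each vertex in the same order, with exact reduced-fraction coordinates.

T1 translate by (-5, -1): (5, -2) → (0, -3); (-5, 2) → (-10, 1); (1, 5) → (-4, 4); (-2, -1) → (-7, -2); (-2, -2) → (-7, -3)
T2 shear: y ← y + 1·x: (0, -3) → (0, -3); (-10, 1) → (-10, -9); (-4, 4) → (-4, 0); (-7, -2) → (-7, -9); (-7, -3) → (-7, -10)
T3 rotate counter-clockwise with cos θ = -5/13, sin θ = 12/13: (0, -3) → (36/13, 15/13); (-10, -9) → (158/13, -75/13); (-4, 0) → (20/13, -48/13); (-7, -9) → (11, -3); (-7, -10) → (155/13, -34/13)
T4 scale by (1, 3): (36/13, 15/13) → (36/13, 45/13); (158/13, -75/13) → (158/13, -225/13); (20/13, -48/13) → (20/13, -144/13); (11, -3) → (11, -9); (155/13, -34/13) → (155/13, -102/13)
T5 translate by (-4, 1): (36/13, 45/13) → (-16/13, 58/13); (158/13, -225/13) → (106/13, -212/13); (20/13, -144/13) → (-32/13, -131/13); (11, -9) → (7, -8); (155/13, -102/13) → (103/13, -89/13)
T6 rotate counter-clockwise with cos θ = -8/17, sin θ = -15/17: (-16/13, 58/13) → (998/221, -224/221); (106/13, -212/13) → (-4028/221, 106/221); (-32/13, -131/13) → (-1709/221, 1528/221); (7, -8) → (-176/17, -41/17); (103/13, -89/13) → (-127/13, -49/13)

image vertices: (998/221, -224/221), (-4028/221, 106/221), (-1709/221, 1528/221), (-176/17, -41/17), (-127/13, -49/13)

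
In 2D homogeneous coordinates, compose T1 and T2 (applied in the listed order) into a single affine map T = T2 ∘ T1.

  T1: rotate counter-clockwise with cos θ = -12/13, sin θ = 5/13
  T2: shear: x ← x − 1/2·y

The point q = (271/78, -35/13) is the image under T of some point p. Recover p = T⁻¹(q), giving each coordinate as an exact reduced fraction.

T1 = [-12/13 -5/13 0; 5/13 -12/13 0; 0 0 1]
T2·T1 = [-29/26 1/13 0; 5/13 -12/13 0; 0 0 1]
det M = 1; M⁻¹ = [-12/13 -1/13 0; -5/13 -29/26 0; 0 0 1]
M⁻¹ · (271/78, -35/13)ᵀ = (-3, 5/3)ᵀ

p = (-3, 5/3)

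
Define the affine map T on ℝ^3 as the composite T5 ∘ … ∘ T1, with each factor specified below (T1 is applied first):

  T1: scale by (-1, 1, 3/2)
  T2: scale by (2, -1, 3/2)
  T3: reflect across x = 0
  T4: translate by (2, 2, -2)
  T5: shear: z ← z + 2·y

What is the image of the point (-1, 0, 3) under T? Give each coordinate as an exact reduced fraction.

T1 scale by (-1, 1, 3/2): (-1, 0, 3) → (1, 0, 9/2)
T2 scale by (2, -1, 3/2): (1, 0, 9/2) → (2, 0, 27/4)
T3 reflect across x = 0: (2, 0, 27/4) → (-2, 0, 27/4)
T4 translate by (2, 2, -2): (-2, 0, 27/4) → (0, 2, 19/4)
T5 shear: z ← z + 2·y: (0, 2, 19/4) → (0, 2, 35/4)

T(p) = (0, 2, 35/4)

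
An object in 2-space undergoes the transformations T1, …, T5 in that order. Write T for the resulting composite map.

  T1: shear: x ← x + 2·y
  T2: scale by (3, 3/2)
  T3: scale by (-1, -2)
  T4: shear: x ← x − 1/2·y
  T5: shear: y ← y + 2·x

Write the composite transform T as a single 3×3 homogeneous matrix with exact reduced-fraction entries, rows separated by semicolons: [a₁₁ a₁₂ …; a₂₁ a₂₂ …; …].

T = [-3 -9/2 0; -6 -12 0; 0 0 1]

T1 = [1 2 0; 0 1 0; 0 0 1]
T2·T1 = [3 6 0; 0 3/2 0; 0 0 1]
T3·…·T1 = [-3 -6 0; 0 -3 0; 0 0 1]
T4·…·T1 = [-3 -9/2 0; 0 -3 0; 0 0 1]
T5·…·T1 = [-3 -9/2 0; -6 -12 0; 0 0 1]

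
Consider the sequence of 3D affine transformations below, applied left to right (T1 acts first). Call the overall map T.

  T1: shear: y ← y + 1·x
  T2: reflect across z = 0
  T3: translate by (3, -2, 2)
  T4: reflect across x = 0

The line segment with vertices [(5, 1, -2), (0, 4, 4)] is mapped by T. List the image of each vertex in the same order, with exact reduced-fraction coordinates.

T1 shear: y ← y + 1·x: (5, 1, -2) → (5, 6, -2); (0, 4, 4) → (0, 4, 4)
T2 reflect across z = 0: (5, 6, -2) → (5, 6, 2); (0, 4, 4) → (0, 4, -4)
T3 translate by (3, -2, 2): (5, 6, 2) → (8, 4, 4); (0, 4, -4) → (3, 2, -2)
T4 reflect across x = 0: (8, 4, 4) → (-8, 4, 4); (3, 2, -2) → (-3, 2, -2)

image vertices: (-8, 4, 4), (-3, 2, -2)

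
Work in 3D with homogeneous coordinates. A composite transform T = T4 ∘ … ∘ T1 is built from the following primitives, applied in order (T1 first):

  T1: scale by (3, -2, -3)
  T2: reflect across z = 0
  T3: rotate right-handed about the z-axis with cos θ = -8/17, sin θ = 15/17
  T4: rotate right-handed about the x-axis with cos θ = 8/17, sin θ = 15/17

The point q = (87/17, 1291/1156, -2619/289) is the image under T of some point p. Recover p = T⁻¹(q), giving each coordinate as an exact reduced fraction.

p = (-3, 1/2, -7/4)

T1 = [3 0 0 0; 0 -2 0 0; 0 0 -3 0; 0 0 0 1]
T2·T1 = [3 0 0 0; 0 -2 0 0; 0 0 3 0; 0 0 0 1]
T3·…·T1 = [-24/17 30/17 0 0; 45/17 16/17 0 0; 0 0 3 0; 0 0 0 1]
T4·…·T1 = [-24/17 30/17 0 0; 360/289 128/289 -45/17 0; 675/289 240/289 24/17 0; 0 0 0 1]
det M = -18; M⁻¹ = [-8/51 40/289 75/289 0; 15/34 32/289 60/289 0; 0 -5/17 8/51 0; 0 0 0 1]
M⁻¹ · (87/17, 1291/1156, -2619/289)ᵀ = (-3, 1/2, -7/4)ᵀ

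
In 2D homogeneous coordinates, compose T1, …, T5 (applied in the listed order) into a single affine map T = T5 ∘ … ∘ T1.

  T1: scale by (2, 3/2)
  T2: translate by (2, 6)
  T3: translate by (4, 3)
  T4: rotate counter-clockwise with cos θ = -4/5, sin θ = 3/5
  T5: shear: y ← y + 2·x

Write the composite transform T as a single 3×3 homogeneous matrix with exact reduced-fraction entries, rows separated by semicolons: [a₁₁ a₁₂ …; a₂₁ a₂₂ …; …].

T1 = [2 0 0; 0 3/2 0; 0 0 1]
T2·T1 = [2 0 2; 0 3/2 6; 0 0 1]
T3·…·T1 = [2 0 6; 0 3/2 9; 0 0 1]
T4·…·T1 = [-8/5 -9/10 -51/5; 6/5 -6/5 -18/5; 0 0 1]
T5·…·T1 = [-8/5 -9/10 -51/5; -2 -3 -24; 0 0 1]

T = [-8/5 -9/10 -51/5; -2 -3 -24; 0 0 1]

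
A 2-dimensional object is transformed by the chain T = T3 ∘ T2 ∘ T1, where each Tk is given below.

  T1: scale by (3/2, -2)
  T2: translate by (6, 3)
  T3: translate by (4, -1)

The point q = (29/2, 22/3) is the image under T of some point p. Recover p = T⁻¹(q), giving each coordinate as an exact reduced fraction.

T1 = [3/2 0 0; 0 -2 0; 0 0 1]
T2·T1 = [3/2 0 6; 0 -2 3; 0 0 1]
T3·…·T1 = [3/2 0 10; 0 -2 2; 0 0 1]
det M = -3; M⁻¹ = [2/3 0 -20/3; 0 -1/2 1; 0 0 1]
M⁻¹ · (29/2, 22/3)ᵀ = (3, -8/3)ᵀ

p = (3, -8/3)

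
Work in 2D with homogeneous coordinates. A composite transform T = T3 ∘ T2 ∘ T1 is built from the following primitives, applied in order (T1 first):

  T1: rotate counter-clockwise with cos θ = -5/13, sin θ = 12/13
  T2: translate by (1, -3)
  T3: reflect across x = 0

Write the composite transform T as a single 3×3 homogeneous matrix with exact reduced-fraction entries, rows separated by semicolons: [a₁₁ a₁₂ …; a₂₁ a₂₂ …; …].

T = [5/13 12/13 -1; 12/13 -5/13 -3; 0 0 1]

T1 = [-5/13 -12/13 0; 12/13 -5/13 0; 0 0 1]
T2·T1 = [-5/13 -12/13 1; 12/13 -5/13 -3; 0 0 1]
T3·…·T1 = [5/13 12/13 -1; 12/13 -5/13 -3; 0 0 1]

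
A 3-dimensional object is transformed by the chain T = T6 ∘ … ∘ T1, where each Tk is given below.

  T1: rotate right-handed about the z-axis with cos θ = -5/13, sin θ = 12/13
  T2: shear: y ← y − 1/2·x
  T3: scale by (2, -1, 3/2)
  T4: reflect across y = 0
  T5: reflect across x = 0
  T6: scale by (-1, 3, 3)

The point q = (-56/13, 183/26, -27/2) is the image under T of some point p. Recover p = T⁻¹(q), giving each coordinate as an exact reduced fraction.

T1 = [-5/13 -12/13 0 0; 12/13 -5/13 0 0; 0 0 1 0; 0 0 0 1]
T2·T1 = [-5/13 -12/13 0 0; 29/26 1/13 0 0; 0 0 1 0; 0 0 0 1]
T3·…·T1 = [-10/13 -24/13 0 0; -29/26 -1/13 0 0; 0 0 3/2 0; 0 0 0 1]
T4·…·T1 = [-10/13 -24/13 0 0; 29/26 1/13 0 0; 0 0 3/2 0; 0 0 0 1]
T5·…·T1 = [10/13 24/13 0 0; 29/26 1/13 0 0; 0 0 3/2 0; 0 0 0 1]
T6·…·T1 = [-10/13 -24/13 0 0; 87/26 3/13 0 0; 0 0 9/2 0; 0 0 0 1]
det M = 27; M⁻¹ = [1/26 4/13 0 0; -29/52 -5/39 0 0; 0 0 2/9 0; 0 0 0 1]
M⁻¹ · (-56/13, 183/26, -27/2)ᵀ = (2, 3/2, -3)ᵀ

p = (2, 3/2, -3)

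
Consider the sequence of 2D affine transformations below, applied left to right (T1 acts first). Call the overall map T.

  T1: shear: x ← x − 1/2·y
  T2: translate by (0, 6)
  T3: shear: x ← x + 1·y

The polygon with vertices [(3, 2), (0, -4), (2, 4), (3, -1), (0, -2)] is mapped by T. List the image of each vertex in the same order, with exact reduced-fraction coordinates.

image vertices: (10, 8), (4, 2), (10, 10), (17/2, 5), (5, 4)

T1 shear: x ← x − 1/2·y: (3, 2) → (2, 2); (0, -4) → (2, -4); (2, 4) → (0, 4); (3, -1) → (7/2, -1); (0, -2) → (1, -2)
T2 translate by (0, 6): (2, 2) → (2, 8); (2, -4) → (2, 2); (0, 4) → (0, 10); (7/2, -1) → (7/2, 5); (1, -2) → (1, 4)
T3 shear: x ← x + 1·y: (2, 8) → (10, 8); (2, 2) → (4, 2); (0, 10) → (10, 10); (7/2, 5) → (17/2, 5); (1, 4) → (5, 4)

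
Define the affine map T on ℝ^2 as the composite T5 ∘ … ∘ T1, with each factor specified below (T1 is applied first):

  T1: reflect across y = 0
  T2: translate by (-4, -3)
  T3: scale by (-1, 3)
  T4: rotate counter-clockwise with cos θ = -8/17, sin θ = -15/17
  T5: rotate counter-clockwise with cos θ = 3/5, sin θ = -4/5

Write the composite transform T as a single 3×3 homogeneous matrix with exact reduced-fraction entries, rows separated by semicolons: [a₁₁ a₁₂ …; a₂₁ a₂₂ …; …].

T = [84/85 -39/85 -453/85; 13/85 252/85 704/85; 0 0 1]

T1 = [1 0 0; 0 -1 0; 0 0 1]
T2·T1 = [1 0 -4; 0 -1 -3; 0 0 1]
T3·…·T1 = [-1 0 4; 0 -3 -9; 0 0 1]
T4·…·T1 = [8/17 -45/17 -167/17; 15/17 24/17 12/17; 0 0 1]
T5·…·T1 = [84/85 -39/85 -453/85; 13/85 252/85 704/85; 0 0 1]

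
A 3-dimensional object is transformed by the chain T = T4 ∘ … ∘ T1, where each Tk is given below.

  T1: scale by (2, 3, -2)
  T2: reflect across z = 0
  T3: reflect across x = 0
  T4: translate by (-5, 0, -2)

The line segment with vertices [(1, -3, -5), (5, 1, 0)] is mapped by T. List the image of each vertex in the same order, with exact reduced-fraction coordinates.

image vertices: (-7, -9, -12), (-15, 3, -2)

T1 scale by (2, 3, -2): (1, -3, -5) → (2, -9, 10); (5, 1, 0) → (10, 3, 0)
T2 reflect across z = 0: (2, -9, 10) → (2, -9, -10); (10, 3, 0) → (10, 3, 0)
T3 reflect across x = 0: (2, -9, -10) → (-2, -9, -10); (10, 3, 0) → (-10, 3, 0)
T4 translate by (-5, 0, -2): (-2, -9, -10) → (-7, -9, -12); (-10, 3, 0) → (-15, 3, -2)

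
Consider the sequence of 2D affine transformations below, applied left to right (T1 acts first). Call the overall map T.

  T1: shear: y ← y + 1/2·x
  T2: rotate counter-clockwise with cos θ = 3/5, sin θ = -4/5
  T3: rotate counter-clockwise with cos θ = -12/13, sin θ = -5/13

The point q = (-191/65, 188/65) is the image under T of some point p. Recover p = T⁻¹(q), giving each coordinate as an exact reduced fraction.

p = (4, -3)

T1 = [1 0 0; 1/2 1 0; 0 0 1]
T2·T1 = [1 4/5 0; -1/2 3/5 0; 0 0 1]
T3·…·T1 = [-29/26 -33/65 0; 1/13 -56/65 0; 0 0 1]
det M = 1; M⁻¹ = [-56/65 33/65 0; -1/13 -29/26 0; 0 0 1]
M⁻¹ · (-191/65, 188/65)ᵀ = (4, -3)ᵀ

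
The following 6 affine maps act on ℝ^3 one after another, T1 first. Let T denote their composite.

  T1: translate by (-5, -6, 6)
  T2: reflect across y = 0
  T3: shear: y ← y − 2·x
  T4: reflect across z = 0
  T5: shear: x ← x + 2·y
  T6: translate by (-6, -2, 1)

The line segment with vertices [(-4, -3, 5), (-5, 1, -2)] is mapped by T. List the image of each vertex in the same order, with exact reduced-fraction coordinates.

image vertices: (39, 25, -10), (34, 23, -3)

T1 translate by (-5, -6, 6): (-4, -3, 5) → (-9, -9, 11); (-5, 1, -2) → (-10, -5, 4)
T2 reflect across y = 0: (-9, -9, 11) → (-9, 9, 11); (-10, -5, 4) → (-10, 5, 4)
T3 shear: y ← y − 2·x: (-9, 9, 11) → (-9, 27, 11); (-10, 5, 4) → (-10, 25, 4)
T4 reflect across z = 0: (-9, 27, 11) → (-9, 27, -11); (-10, 25, 4) → (-10, 25, -4)
T5 shear: x ← x + 2·y: (-9, 27, -11) → (45, 27, -11); (-10, 25, -4) → (40, 25, -4)
T6 translate by (-6, -2, 1): (45, 27, -11) → (39, 25, -10); (40, 25, -4) → (34, 23, -3)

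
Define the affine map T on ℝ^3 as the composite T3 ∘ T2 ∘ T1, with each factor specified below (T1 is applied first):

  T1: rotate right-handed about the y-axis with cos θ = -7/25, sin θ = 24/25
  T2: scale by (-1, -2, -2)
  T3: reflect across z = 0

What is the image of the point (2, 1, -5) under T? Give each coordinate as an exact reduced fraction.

T1 rotate right-handed about the y-axis with cos θ = -7/25, sin θ = 24/25: (2, 1, -5) → (-134/25, 1, -13/25)
T2 scale by (-1, -2, -2): (-134/25, 1, -13/25) → (134/25, -2, 26/25)
T3 reflect across z = 0: (134/25, -2, 26/25) → (134/25, -2, -26/25)

T(p) = (134/25, -2, -26/25)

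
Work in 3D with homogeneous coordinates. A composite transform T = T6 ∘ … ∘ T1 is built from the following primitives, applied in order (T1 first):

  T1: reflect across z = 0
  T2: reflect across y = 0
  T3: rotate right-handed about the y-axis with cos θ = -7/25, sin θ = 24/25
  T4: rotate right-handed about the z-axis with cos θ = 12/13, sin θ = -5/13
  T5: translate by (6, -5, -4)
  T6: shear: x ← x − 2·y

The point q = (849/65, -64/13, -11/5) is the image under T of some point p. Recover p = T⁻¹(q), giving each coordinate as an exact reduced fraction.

p = (-1, 1, 3)

T1 = [1 0 0 0; 0 1 0 0; 0 0 -1 0; 0 0 0 1]
T2·T1 = [1 0 0 0; 0 -1 0 0; 0 0 -1 0; 0 0 0 1]
T3·…·T1 = [-7/25 0 -24/25 0; 0 -1 0 0; -24/25 0 7/25 0; 0 0 0 1]
T4·…·T1 = [-84/325 -5/13 -288/325 0; 7/65 -12/13 24/65 0; -24/25 0 7/25 0; 0 0 0 1]
T5·…·T1 = [-84/325 -5/13 -288/325 6; 7/65 -12/13 24/65 -5; -24/25 0 7/25 -4; 0 0 0 1]
T6·…·T1 = [-154/325 19/13 -528/325 16; 7/65 -12/13 24/65 -5; -24/25 0 7/25 -4; 0 0 0 1]
det M = 1; M⁻¹ = [-84/325 -133/325 -24/25 -569/325; -5/13 -22/13 0 -30/13; -288/325 -456/325 7/25 2692/325; 0 0 0 1]
M⁻¹ · (849/65, -64/13, -11/5)ᵀ = (-1, 1, 3)ᵀ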